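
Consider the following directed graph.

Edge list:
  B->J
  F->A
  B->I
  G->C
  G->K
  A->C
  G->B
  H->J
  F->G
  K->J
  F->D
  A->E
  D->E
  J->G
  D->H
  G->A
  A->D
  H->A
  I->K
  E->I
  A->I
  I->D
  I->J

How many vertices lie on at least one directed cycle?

9

A vertex is on a directed cycle iff it belongs to a strongly connected component of size ≥ 2 (or has a self-loop).
The vertices on cycles are {A, B, D, E, G, H, I, J, K} — 9 in total.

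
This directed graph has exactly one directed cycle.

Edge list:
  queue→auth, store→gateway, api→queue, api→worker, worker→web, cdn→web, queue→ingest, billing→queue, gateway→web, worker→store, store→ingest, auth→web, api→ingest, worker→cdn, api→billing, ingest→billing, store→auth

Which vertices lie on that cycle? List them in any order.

DFS with gray/black marking from billing:
billing gray
  queue gray
    auth gray
      web gray
      web black
    auth black
    ingest gray
      ingest→billing: billing is gray → back edge
Back edge closes the cycle billing → queue → ingest → billing; its vertices are {queue, ingest, billing}.

queue, ingest, billing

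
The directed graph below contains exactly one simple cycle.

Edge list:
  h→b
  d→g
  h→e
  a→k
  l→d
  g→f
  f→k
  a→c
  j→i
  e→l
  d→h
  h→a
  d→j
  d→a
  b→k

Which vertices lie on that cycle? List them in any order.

DFS with gray/black marking from d:
d gray
  j gray
    i gray
    i black
  j black
  h gray
    b gray
      k gray
      k black
    b black
    e gray
      l gray
        l→d: d is gray → back edge
Back edge closes the cycle d → h → e → l → d; its vertices are {d, e, h, l}.

d, e, h, l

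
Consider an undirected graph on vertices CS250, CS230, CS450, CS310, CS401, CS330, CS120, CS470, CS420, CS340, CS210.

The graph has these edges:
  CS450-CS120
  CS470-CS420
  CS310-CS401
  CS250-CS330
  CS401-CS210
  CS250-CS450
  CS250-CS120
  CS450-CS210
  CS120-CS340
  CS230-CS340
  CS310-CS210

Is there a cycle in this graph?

Yes

DFS, tracking each vertex's parent; an edge to a visited non-parent vertex closes a cycle.
Start from CS450:
visit CS450 (parent –)
  visit CS210 (parent CS450)
    CS210–CS450: parent, skip
    visit CS310 (parent CS210)
      CS310–CS210: parent, skip
      visit CS401 (parent CS310)
        CS401–CS310: parent, skip
        CS401–CS210: CS210 visited and ≠ parent → cycle
Cycle: CS210 – CS310 – CS401 – CS210.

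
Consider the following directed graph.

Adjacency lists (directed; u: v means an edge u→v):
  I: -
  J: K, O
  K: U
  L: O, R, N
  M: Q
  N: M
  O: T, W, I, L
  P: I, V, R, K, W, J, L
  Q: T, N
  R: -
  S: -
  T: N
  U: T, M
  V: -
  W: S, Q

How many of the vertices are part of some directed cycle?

6

A vertex is on a directed cycle iff it belongs to a strongly connected component of size ≥ 2 (or has a self-loop).
The vertices on cycles are {L, M, N, O, Q, T} — 6 in total.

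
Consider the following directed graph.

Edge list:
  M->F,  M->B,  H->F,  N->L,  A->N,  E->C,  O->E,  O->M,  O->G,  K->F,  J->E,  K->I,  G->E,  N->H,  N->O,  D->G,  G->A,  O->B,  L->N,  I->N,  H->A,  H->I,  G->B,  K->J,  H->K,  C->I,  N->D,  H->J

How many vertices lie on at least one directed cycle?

A vertex is on a directed cycle iff it belongs to a strongly connected component of size ≥ 2 (or has a self-loop).
The vertices on cycles are {A, C, D, E, G, H, I, J, K, L, N, O} — 12 in total.

12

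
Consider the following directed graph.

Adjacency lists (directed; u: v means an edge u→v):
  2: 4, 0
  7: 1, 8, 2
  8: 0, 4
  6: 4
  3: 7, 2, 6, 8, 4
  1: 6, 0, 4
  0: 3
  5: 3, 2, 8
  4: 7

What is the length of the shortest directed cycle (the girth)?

3

For each vertex v, BFS finds the shortest path from v back to v.
The shortest such closed walk is 3 → 2 → 0 → 3, length 3.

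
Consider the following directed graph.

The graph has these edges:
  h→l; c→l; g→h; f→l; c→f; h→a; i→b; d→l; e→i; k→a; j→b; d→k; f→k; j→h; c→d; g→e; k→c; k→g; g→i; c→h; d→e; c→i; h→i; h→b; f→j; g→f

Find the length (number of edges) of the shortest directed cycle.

For each vertex v, BFS finds the shortest path from v back to v.
The shortest such closed walk is k → g → f → k, length 3.

3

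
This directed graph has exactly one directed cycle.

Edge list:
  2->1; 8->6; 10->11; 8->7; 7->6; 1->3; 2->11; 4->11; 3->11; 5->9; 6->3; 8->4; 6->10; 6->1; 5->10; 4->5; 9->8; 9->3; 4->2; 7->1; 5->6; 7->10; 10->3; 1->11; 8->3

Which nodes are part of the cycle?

DFS with gray/black marking from 8:
8 gray
  3 gray
    11 gray
    11 black
  3 black
  4 gray
    4→11: 11 black — skip
    5 gray
      10 gray
        10→3: 3 black — skip
        10→11: 11 black — skip
      10 black
      6 gray
        1 gray
          1→11: 11 black — skip
          1→3: 3 black — skip
        1 black
        6→10: 10 black — skip
        6→3: 3 black — skip
      6 black
      9 gray
        9→3: 3 black — skip
        9→8: 8 is gray → back edge
Back edge closes the cycle 8 → 4 → 5 → 9 → 8; its vertices are {4, 5, 8, 9}.

4, 5, 8, 9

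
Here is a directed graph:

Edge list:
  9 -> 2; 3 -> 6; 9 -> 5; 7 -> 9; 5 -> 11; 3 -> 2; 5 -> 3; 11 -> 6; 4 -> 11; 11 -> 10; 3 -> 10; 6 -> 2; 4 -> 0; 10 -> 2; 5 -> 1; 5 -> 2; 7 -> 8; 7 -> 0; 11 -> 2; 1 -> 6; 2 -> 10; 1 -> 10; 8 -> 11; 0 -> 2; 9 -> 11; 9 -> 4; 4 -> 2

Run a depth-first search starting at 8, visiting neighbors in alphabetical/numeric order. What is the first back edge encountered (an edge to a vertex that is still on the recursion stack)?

10->2

DFS from 8 (visiting neighbors in alphabetical/numeric order); mark gray on enter, black on exit:
8 gray
  11 gray
    2 gray
      10 gray
        10→2: 2 is gray → back edge
First back edge: 10 → 2.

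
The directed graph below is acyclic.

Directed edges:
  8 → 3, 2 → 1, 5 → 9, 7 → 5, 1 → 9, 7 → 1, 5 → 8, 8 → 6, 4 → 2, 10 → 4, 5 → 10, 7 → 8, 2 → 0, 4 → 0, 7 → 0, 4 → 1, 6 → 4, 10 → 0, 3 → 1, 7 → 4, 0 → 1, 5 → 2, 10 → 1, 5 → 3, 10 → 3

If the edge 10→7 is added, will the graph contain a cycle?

Adding 10→7 creates a cycle iff 7 can already reach 10.
Path from 7: 7 → 5 → 10.
So 7 → … → 10 → 7 is a cycle.

Yes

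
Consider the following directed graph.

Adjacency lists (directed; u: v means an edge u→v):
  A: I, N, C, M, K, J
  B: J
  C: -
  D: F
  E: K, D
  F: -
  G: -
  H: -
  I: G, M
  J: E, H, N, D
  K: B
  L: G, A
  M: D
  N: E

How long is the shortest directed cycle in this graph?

4

For each vertex v, BFS finds the shortest path from v back to v.
The shortest such closed walk is J → E → K → B → J, length 4.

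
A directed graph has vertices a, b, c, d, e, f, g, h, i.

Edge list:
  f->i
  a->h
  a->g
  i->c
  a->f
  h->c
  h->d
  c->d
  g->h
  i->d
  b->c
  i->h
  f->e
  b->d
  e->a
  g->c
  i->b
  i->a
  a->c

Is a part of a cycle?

Yes

a is on a cycle iff a can reach itself via ≥1 edge.
a → f → e → a — yes.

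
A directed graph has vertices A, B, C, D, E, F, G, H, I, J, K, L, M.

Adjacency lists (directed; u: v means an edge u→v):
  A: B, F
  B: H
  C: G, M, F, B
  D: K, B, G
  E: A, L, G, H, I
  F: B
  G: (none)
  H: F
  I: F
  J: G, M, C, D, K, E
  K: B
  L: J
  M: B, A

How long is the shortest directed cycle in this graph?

3

For each vertex v, BFS finds the shortest path from v back to v.
The shortest such closed walk is J → E → L → J, length 3.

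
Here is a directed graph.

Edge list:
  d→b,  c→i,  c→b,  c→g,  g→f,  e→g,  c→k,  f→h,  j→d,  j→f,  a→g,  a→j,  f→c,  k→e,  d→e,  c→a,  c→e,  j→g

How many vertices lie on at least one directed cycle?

8

A vertex is on a directed cycle iff it belongs to a strongly connected component of size ≥ 2 (or has a self-loop).
The vertices on cycles are {a, c, d, e, f, g, j, k} — 8 in total.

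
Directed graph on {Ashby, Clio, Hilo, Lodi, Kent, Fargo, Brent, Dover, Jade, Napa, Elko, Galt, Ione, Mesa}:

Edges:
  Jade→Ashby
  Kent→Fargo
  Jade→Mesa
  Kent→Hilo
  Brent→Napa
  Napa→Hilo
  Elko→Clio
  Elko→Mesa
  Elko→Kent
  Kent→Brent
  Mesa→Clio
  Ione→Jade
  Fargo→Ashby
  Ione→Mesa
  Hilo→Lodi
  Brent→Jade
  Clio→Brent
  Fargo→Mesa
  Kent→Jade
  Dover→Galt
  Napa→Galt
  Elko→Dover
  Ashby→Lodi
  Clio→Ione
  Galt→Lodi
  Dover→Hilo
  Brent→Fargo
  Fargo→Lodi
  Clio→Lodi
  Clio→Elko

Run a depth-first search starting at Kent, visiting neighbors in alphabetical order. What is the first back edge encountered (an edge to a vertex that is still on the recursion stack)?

DFS from Kent (visiting neighbors in alphabetical order); mark gray on enter, black on exit:
Kent gray
  Brent gray
    Fargo gray
      Ashby gray
        Lodi gray
        Lodi black
      Ashby black
      Fargo→Lodi: Lodi black — skip
      Mesa gray
        Clio gray
          Clio→Brent: Brent is gray → back edge
First back edge: Clio → Brent.

Clio→Brent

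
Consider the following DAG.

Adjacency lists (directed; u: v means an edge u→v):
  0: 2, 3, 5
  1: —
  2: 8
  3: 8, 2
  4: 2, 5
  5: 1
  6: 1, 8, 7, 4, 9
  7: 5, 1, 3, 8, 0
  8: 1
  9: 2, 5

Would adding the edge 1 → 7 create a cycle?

Yes

Adding 1→7 creates a cycle iff 7 can already reach 1.
Path from 7: 7 → 1.
So 7 → … → 1 → 7 is a cycle.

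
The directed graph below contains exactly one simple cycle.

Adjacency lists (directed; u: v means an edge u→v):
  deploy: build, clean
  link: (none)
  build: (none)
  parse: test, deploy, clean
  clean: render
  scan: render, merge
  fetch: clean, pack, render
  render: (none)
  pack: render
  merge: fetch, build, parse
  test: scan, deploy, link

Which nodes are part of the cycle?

DFS with gray/black marking from parse:
parse gray
  test gray
    scan gray
      render gray
      render black
      merge gray
        fetch gray
          clean gray
            clean→render: render black — skip
          clean black
          pack gray
            pack→render: render black — skip
          pack black
          fetch→render: render black — skip
        fetch black
        build gray
        build black
        merge→parse: parse is gray → back edge
Back edge closes the cycle parse → test → scan → merge → parse; its vertices are {scan, test, merge, parse}.

scan, test, merge, parse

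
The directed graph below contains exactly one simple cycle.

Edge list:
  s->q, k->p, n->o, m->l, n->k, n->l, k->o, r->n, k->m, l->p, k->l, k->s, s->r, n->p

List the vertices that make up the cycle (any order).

k, n, r, s

DFS with gray/black marking from k:
k gray
  m gray
    l gray
      p gray
      p black
    l black
  m black
  o gray
  o black
  s gray
    r gray
      n gray
        n→o: o black — skip
        n→p: p black — skip
        n→k: k is gray → back edge
Back edge closes the cycle k → s → r → n → k; its vertices are {k, n, r, s}.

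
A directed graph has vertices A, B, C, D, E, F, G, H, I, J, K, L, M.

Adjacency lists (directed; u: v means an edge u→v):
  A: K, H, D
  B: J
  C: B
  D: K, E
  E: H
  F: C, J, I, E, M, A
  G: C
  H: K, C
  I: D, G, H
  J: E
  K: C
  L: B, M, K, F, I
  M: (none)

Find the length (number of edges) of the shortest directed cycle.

5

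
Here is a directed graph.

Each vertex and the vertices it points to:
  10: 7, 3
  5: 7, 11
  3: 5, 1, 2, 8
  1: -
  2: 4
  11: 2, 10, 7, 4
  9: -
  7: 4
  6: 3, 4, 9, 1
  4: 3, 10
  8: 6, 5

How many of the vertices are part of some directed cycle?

A vertex is on a directed cycle iff it belongs to a strongly connected component of size ≥ 2 (or has a self-loop).
The vertices on cycles are {2, 3, 4, 5, 6, 7, 8, 10, 11} — 9 in total.

9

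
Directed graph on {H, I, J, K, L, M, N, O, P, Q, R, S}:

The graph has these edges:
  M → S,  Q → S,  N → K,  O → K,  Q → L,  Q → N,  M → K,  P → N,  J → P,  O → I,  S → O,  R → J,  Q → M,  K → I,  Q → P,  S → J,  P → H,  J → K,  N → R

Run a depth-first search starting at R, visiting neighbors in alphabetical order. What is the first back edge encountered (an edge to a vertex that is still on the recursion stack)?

N->R

DFS from R (visiting neighbors in alphabetical order); mark gray on enter, black on exit:
R gray
  J gray
    K gray
      I gray
      I black
    K black
    P gray
      H gray
      H black
      N gray
        N→K: K black — skip
        N→R: R is gray → back edge
First back edge: N → R.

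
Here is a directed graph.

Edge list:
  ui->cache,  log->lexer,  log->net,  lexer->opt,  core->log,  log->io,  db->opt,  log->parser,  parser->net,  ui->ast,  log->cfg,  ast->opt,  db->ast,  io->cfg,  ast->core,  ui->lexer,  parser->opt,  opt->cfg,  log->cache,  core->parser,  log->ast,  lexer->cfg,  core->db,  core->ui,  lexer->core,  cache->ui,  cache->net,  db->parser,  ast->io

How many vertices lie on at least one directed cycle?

7

A vertex is on a directed cycle iff it belongs to a strongly connected component of size ≥ 2 (or has a self-loop).
The vertices on cycles are {db, ui, ast, log, core, cache, lexer} — 7 in total.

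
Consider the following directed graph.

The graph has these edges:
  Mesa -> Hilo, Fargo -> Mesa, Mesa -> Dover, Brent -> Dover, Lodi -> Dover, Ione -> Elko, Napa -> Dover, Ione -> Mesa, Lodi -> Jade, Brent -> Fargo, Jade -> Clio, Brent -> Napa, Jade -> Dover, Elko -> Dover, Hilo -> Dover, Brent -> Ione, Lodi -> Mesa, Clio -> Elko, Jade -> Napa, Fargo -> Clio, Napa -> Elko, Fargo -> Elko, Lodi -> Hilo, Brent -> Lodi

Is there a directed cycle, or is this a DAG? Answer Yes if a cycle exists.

DFS with white/gray/black marking, starting from Clio:
Clio gray
  Elko gray
    Dover gray
    Dover black
  Elko black
Clio black
Brent gray
  Brent→Dover: Dover black — skip
  Ione gray
    Ione→Elko: Elko black — skip
    Mesa gray
      Hilo gray
        Hilo→Dover: Dover black — skip
      Hilo black
      Mesa→Dover: Dover black — skip
    Mesa black
  Ione black
  Lodi gray
    Lodi→Mesa: Mesa black — skip
    Jade gray
      Jade→Clio: Clio black — skip
      Napa gray
        Napa→Elko: Elko black — skip
        Napa→Dover: Dover black — skip
      Napa black
      Jade→Dover: Dover black — skip
    Jade black
    Lodi→Dover: Dover black — skip
    Lodi→Hilo: Hilo black — skip
  Lodi black
  Fargo gray
    Fargo→Elko: Elko black — skip
    Fargo→Mesa: Mesa black — skip
    Fargo→Clio: Clio black — skip
  Fargo black
  Brent→Napa: Napa black — skip
Brent black
Every edge goes to a white or black vertex — no back edge, so the graph is acyclic.

No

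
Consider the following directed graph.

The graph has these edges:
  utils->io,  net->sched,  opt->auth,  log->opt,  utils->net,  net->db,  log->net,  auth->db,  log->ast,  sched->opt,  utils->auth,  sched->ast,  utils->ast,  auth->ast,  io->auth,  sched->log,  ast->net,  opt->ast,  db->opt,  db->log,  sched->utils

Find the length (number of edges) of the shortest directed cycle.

3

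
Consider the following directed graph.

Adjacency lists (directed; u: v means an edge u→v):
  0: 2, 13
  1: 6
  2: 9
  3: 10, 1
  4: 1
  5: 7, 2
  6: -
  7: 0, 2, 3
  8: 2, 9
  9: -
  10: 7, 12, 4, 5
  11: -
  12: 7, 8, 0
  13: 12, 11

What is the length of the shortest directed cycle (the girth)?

For each vertex v, BFS finds the shortest path from v back to v.
The shortest such closed walk is 10 → 7 → 3 → 10, length 3.

3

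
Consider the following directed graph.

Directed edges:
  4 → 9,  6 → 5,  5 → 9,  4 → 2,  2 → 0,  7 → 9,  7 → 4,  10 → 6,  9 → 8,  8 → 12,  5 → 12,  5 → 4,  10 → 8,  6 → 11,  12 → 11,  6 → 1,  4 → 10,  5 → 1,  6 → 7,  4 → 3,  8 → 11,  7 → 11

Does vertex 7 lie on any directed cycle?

Yes

7 is on a cycle iff 7 can reach itself via ≥1 edge.
7 → 4 → 10 → 6 → 7 — yes.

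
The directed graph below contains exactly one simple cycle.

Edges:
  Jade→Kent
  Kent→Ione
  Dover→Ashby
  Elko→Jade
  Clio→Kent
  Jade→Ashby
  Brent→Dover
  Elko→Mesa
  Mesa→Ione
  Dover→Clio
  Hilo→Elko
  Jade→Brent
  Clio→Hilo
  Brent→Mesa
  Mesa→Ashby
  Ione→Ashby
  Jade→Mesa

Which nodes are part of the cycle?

DFS with gray/black marking from Dover:
Dover gray
  Clio gray
    Hilo gray
      Elko gray
        Mesa gray
          Ione gray
            Ashby gray
            Ashby black
          Ione black
          Mesa→Ashby: Ashby black — skip
        Mesa black
        Jade gray
          Kent gray
            Kent→Ione: Ione black — skip
          Kent black
          Jade→Mesa: Mesa black — skip
          Jade→Ashby: Ashby black — skip
          Brent gray
            Brent→Dover: Dover is gray → back edge
Back edge closes the cycle Dover → Clio → Hilo → Elko → Jade → Brent → Dover; its vertices are {Clio, Elko, Hilo, Jade, Brent, Dover}.

Clio, Elko, Hilo, Jade, Brent, Dover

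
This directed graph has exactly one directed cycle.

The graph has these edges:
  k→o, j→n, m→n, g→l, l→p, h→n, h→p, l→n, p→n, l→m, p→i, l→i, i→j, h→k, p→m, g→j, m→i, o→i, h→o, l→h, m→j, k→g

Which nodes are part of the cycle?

DFS with gray/black marking from l:
l gray
  n gray
  n black
  p gray
    p→n: n black — skip
    m gray
      i gray
        j gray
          j→n: n black — skip
        j black
      i black
      m→n: n black — skip
      m→j: j black — skip
    m black
    p→i: i black — skip
  p black
  l→i: i black — skip
  l→m: m black — skip
  h gray
    h→n: n black — skip
    o gray
      o→i: i black — skip
    o black
    h→p: p black — skip
    k gray
      g gray
        g→l: l is gray → back edge
Back edge closes the cycle l → h → k → g → l; its vertices are {g, h, k, l}.

g, h, k, l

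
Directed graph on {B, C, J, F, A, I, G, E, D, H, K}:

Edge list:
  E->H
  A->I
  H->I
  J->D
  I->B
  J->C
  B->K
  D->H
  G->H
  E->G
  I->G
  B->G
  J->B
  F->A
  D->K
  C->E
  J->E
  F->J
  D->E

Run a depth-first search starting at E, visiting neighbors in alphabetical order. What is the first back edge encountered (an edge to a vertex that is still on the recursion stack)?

B→G

DFS from E (visiting neighbors in alphabetical order); mark gray on enter, black on exit:
E gray
  G gray
    H gray
      I gray
        B gray
          B→G: G is gray → back edge
First back edge: B → G.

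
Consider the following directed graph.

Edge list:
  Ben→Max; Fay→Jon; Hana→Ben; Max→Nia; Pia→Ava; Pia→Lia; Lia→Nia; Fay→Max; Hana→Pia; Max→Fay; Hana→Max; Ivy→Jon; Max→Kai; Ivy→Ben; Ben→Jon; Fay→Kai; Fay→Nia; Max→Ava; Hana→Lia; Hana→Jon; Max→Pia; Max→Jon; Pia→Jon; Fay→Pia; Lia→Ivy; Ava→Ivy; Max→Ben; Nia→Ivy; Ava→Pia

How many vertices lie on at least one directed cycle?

A vertex is on a directed cycle iff it belongs to a strongly connected component of size ≥ 2 (or has a self-loop).
The vertices on cycles are {Ava, Ben, Fay, Ivy, Lia, Max, Nia, Pia} — 8 in total.

8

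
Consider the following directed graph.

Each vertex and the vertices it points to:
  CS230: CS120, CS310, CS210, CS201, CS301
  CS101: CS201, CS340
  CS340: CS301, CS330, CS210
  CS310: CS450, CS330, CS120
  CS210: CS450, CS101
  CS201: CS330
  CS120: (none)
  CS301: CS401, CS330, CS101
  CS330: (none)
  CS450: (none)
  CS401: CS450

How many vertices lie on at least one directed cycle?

4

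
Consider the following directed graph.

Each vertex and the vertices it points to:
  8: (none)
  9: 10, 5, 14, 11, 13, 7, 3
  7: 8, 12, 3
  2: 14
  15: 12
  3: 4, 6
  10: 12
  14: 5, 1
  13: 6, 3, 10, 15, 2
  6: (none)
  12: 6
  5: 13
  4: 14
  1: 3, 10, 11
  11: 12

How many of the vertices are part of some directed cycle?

7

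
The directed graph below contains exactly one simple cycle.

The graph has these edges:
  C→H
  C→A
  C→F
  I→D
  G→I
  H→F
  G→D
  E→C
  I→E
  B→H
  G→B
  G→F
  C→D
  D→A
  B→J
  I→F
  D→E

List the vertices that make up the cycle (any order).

C, D, E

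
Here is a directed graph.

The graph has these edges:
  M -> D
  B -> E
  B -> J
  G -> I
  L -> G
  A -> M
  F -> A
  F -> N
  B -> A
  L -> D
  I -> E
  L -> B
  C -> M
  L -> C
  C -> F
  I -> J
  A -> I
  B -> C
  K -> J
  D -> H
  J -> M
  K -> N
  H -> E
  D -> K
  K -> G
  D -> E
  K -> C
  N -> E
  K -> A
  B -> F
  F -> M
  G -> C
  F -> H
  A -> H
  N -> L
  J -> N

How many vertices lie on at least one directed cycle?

12

A vertex is on a directed cycle iff it belongs to a strongly connected component of size ≥ 2 (or has a self-loop).
The vertices on cycles are {A, B, C, D, F, G, I, J, K, L, M, N} — 12 in total.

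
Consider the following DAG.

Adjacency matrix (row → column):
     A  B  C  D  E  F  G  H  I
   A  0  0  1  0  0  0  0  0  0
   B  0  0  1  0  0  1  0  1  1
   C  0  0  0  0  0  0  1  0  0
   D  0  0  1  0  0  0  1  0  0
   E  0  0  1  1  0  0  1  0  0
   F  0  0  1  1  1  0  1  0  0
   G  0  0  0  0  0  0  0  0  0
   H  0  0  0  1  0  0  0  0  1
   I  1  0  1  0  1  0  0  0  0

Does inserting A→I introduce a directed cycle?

Yes

Adding A→I creates a cycle iff I can already reach A.
Path from I: I → A.
So I → … → A → I is a cycle.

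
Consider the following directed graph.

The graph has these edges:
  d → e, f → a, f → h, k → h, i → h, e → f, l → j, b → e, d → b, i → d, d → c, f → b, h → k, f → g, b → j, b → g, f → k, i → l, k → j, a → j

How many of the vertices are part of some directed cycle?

A vertex is on a directed cycle iff it belongs to a strongly connected component of size ≥ 2 (or has a self-loop).
The vertices on cycles are {b, e, f, h, k} — 5 in total.

5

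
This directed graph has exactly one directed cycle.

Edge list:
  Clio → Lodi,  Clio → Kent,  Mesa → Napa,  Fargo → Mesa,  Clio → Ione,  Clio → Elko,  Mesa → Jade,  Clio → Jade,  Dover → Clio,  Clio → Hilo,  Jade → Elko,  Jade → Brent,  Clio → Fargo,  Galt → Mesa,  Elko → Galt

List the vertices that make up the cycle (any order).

Elko, Galt, Jade, Mesa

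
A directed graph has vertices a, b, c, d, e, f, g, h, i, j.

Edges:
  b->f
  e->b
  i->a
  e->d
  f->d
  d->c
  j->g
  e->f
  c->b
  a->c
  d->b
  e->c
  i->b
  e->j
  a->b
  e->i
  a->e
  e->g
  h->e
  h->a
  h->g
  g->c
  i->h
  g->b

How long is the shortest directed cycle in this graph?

3

For each vertex v, BFS finds the shortest path from v back to v.
The shortest such closed walk is e → i → h → e, length 3.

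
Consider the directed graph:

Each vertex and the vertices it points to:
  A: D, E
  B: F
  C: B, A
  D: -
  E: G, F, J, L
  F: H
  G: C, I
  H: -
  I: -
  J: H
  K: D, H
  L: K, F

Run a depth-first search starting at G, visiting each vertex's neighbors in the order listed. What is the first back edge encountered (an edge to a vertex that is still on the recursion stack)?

DFS from G (visiting each vertex's neighbors in the order listed); mark gray on enter, black on exit:
G gray
  C gray
    B gray
      F gray
        H gray
        H black
      F black
    B black
    A gray
      D gray
      D black
      E gray
        E→G: G is gray → back edge
First back edge: E → G.

E->G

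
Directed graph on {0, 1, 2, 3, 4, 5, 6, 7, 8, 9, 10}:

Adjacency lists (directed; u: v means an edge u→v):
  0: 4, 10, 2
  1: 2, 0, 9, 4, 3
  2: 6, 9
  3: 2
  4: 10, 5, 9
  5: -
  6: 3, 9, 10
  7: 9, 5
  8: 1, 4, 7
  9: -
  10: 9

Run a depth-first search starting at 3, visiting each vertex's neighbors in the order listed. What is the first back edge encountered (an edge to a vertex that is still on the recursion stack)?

6→3

DFS from 3 (visiting each vertex's neighbors in the order listed); mark gray on enter, black on exit:
3 gray
  2 gray
    6 gray
      6→3: 3 is gray → back edge
First back edge: 6 → 3.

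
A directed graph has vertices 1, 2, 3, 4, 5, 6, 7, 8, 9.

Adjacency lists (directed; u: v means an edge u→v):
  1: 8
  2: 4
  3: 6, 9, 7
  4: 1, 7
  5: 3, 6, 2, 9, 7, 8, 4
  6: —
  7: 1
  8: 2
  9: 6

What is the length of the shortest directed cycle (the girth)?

4

For each vertex v, BFS finds the shortest path from v back to v.
The shortest such closed walk is 4 → 1 → 8 → 2 → 4, length 4.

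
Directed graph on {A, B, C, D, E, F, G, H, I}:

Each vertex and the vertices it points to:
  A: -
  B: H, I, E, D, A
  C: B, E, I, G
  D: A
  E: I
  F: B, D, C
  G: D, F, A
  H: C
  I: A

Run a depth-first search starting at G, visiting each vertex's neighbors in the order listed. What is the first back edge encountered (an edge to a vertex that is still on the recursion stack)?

C->B

DFS from G (visiting each vertex's neighbors in the order listed); mark gray on enter, black on exit:
G gray
  D gray
    A gray
    A black
  D black
  F gray
    B gray
      H gray
        C gray
          C→B: B is gray → back edge
First back edge: C → B.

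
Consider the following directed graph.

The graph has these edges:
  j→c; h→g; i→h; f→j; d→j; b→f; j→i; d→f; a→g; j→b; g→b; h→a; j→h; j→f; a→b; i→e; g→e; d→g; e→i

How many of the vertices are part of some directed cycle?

A vertex is on a directed cycle iff it belongs to a strongly connected component of size ≥ 2 (or has a self-loop).
The vertices on cycles are {a, b, e, f, g, h, i, j} — 8 in total.

8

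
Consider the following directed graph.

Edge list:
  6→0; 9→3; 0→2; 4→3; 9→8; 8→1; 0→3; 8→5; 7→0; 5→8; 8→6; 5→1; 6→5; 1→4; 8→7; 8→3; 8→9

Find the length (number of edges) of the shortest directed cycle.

2

For each vertex v, BFS finds the shortest path from v back to v.
The shortest such closed walk is 5 → 8 → 5, length 2.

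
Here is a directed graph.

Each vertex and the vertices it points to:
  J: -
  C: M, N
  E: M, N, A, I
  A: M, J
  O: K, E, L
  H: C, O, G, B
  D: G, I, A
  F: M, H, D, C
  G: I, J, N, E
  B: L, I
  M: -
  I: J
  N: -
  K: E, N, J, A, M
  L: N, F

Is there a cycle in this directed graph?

DFS with white/gray/black marking, starting from O:
O gray
  K gray
    E gray
      M gray
      M black
      N gray
      N black
      A gray
        A→M: M black — skip
        J gray
        J black
      A black
      I gray
        I→J: J black — skip
      I black
    E black
    K→N: N black — skip
    K→J: J black — skip
    K→A: A black — skip
    K→M: M black — skip
  K black
  O→E: E black — skip
  L gray
    L→N: N black — skip
    F gray
      F→M: M black — skip
      H gray
        C gray
          C→M: M black — skip
          C→N: N black — skip
        C black
        H→O: O is gray → back edge
Back edge found, so a cycle exists: O → L → F → H → O.

Yes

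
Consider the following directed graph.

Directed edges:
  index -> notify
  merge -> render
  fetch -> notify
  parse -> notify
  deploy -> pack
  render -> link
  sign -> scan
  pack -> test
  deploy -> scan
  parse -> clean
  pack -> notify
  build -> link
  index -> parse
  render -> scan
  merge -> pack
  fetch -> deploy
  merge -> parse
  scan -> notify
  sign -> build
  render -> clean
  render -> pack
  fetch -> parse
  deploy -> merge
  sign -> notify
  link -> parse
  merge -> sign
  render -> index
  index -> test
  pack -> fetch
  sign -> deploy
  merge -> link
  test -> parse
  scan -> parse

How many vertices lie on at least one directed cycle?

6

A vertex is on a directed cycle iff it belongs to a strongly connected component of size ≥ 2 (or has a self-loop).
The vertices on cycles are {pack, sign, fetch, merge, deploy, render} — 6 in total.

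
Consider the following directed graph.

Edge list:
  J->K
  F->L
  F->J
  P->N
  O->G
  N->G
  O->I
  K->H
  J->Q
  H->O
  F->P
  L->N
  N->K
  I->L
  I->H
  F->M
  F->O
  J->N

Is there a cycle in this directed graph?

Yes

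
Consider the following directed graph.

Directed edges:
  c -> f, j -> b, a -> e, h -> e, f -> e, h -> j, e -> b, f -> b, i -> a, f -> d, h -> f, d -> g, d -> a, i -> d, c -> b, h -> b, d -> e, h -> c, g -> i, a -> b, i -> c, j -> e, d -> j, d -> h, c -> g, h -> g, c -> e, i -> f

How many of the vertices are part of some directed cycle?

6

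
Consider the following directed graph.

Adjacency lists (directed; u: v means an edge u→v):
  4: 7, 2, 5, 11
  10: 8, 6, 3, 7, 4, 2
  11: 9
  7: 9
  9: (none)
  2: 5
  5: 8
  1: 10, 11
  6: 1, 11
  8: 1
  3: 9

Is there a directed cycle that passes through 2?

Yes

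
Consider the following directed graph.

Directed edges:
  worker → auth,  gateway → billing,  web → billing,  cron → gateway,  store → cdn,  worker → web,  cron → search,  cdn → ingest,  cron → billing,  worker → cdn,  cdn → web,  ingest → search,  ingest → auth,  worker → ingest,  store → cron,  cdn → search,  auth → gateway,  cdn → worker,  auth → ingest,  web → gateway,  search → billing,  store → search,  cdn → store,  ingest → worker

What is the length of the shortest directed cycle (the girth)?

For each vertex v, BFS finds the shortest path from v back to v.
The shortest such closed walk is store → cdn → store, length 2.

2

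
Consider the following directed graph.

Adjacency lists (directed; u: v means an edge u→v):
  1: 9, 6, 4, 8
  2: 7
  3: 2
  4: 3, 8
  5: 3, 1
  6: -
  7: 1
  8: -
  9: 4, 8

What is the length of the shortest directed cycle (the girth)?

5

For each vertex v, BFS finds the shortest path from v back to v.
The shortest such closed walk is 1 → 4 → 3 → 2 → 7 → 1, length 5.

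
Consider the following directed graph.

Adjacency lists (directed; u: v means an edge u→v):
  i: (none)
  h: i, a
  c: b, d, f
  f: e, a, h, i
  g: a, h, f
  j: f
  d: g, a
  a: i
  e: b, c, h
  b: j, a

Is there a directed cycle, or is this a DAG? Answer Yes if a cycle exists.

DFS with white/gray/black marking, starting from c:
c gray
  b gray
    j gray
      f gray
        e gray
          e→b: b is gray → back edge
Back edge found, so a cycle exists: b → j → f → e → b.

Yes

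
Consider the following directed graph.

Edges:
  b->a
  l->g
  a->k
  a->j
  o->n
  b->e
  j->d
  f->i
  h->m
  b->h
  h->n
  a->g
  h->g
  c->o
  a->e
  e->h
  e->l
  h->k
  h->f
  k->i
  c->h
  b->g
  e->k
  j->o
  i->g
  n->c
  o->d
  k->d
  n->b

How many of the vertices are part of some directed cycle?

8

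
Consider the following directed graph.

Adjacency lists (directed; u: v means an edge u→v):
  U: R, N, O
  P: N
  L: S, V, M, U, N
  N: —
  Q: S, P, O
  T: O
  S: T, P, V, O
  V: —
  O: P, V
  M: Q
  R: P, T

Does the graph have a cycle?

No

DFS with white/gray/black marking, starting from O:
O gray
  P gray
    N gray
    N black
  P black
  V gray
  V black
O black
U gray
  R gray
    R→P: P black — skip
    T gray
      T→O: O black — skip
    T black
  R black
  U→N: N black — skip
  U→O: O black — skip
U black
L gray
  S gray
    S→T: T black — skip
    S→P: P black — skip
    S→V: V black — skip
    S→O: O black — skip
  S black
  L→V: V black — skip
  M gray
    Q gray
      Q→S: S black — skip
      Q→P: P black — skip
      Q→O: O black — skip
    Q black
  M black
  L→U: U black — skip
  L→N: N black — skip
L black
Every edge goes to a white or black vertex — no back edge, so the graph is acyclic.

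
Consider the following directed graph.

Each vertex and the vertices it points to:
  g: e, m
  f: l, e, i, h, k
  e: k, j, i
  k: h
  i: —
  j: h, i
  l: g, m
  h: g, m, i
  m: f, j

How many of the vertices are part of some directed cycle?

8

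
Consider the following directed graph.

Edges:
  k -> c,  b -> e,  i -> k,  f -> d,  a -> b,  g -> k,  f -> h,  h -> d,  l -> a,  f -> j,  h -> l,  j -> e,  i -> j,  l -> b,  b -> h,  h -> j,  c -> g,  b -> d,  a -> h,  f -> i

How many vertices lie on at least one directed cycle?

A vertex is on a directed cycle iff it belongs to a strongly connected component of size ≥ 2 (or has a self-loop).
The vertices on cycles are {a, b, c, g, h, k, l} — 7 in total.

7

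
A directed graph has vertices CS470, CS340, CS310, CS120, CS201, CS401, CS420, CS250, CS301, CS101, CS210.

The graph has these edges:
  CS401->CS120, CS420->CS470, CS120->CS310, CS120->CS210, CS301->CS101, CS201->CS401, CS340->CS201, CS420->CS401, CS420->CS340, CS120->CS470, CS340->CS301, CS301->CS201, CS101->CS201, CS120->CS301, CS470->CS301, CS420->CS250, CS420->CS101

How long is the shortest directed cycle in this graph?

4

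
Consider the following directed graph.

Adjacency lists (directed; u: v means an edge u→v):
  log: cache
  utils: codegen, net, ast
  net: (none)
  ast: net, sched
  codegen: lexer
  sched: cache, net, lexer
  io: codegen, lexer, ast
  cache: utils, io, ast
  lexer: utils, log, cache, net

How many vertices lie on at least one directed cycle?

A vertex is on a directed cycle iff it belongs to a strongly connected component of size ≥ 2 (or has a self-loop).
The vertices on cycles are {io, ast, log, cache, lexer, sched, utils, codegen} — 8 in total.

8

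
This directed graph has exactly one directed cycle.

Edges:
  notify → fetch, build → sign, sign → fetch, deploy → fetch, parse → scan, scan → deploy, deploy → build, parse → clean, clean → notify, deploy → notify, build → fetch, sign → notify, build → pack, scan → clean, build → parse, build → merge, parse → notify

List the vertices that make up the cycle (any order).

scan, build, parse, deploy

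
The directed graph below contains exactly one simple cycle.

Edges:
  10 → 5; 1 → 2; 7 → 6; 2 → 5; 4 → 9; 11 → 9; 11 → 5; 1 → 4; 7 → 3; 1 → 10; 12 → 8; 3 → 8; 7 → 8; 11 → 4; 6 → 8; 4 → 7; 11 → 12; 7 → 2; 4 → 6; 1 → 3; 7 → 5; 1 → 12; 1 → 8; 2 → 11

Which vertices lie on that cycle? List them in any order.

DFS with gray/black marking from 2:
2 gray
  11 gray
    12 gray
      8 gray
      8 black
    12 black
    5 gray
    5 black
    9 gray
    9 black
    4 gray
      4→9: 9 black — skip
      6 gray
        6→8: 8 black — skip
      6 black
      7 gray
        7→5: 5 black — skip
        3 gray
          3→8: 8 black — skip
        3 black
        7→2: 2 is gray → back edge
Back edge closes the cycle 2 → 11 → 4 → 7 → 2; its vertices are {2, 4, 7, 11}.

2, 4, 7, 11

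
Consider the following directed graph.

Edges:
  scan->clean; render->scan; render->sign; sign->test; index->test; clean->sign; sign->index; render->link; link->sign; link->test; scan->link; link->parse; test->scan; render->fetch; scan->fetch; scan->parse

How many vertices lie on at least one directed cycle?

6

A vertex is on a directed cycle iff it belongs to a strongly connected component of size ≥ 2 (or has a self-loop).
The vertices on cycles are {link, scan, sign, test, clean, index} — 6 in total.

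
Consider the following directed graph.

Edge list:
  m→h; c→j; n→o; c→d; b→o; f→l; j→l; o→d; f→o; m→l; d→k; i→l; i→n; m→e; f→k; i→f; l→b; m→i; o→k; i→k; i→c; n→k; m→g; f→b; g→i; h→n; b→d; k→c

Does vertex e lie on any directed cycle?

e lies on a cycle iff there is a path from e back to itself.
Exploring from e, it never reaches itself; equivalently, its strongly connected component is a singleton.

No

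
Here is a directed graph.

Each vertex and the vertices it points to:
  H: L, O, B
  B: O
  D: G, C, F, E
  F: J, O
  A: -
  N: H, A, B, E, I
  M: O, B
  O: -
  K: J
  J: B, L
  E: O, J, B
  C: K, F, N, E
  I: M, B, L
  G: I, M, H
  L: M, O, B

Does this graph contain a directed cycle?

No

DFS with white/gray/black marking, starting from B:
B gray
  O gray
  O black
B black
H gray
  L gray
    M gray
      M→O: O black — skip
      M→B: B black — skip
    M black
    L→O: O black — skip
    L→B: B black — skip
  L black
  H→O: O black — skip
  H→B: B black — skip
H black
D gray
  G gray
    I gray
      I→M: M black — skip
      I→B: B black — skip
      I→L: L black — skip
    I black
    G→M: M black — skip
    G→H: H black — skip
  G black
  C gray
    K gray
      J gray
        J→B: B black — skip
        J→L: L black — skip
      J black
    K black
    F gray
      F→J: J black — skip
      F→O: O black — skip
    F black
    N gray
      N→H: H black — skip
      A gray
      A black
      N→B: B black — skip
      E gray
        E→O: O black — skip
        E→J: J black — skip
        E→B: B black — skip
      E black
      N→I: I black — skip
    N black
    C→E: E black — skip
  C black
  D→F: F black — skip
  D→E: E black — skip
D black
Every edge goes to a white or black vertex — no back edge, so the graph is acyclic.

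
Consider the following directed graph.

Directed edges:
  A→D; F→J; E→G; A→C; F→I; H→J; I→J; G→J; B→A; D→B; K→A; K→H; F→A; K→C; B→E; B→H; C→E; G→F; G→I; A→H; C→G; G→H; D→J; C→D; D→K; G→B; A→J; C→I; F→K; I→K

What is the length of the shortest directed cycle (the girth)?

3

For each vertex v, BFS finds the shortest path from v back to v.
The shortest such closed walk is C → I → K → C, length 3.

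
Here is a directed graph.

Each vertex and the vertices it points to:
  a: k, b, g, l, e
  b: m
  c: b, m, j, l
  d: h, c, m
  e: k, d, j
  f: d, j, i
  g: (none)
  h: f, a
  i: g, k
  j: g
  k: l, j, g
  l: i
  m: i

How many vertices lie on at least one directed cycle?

8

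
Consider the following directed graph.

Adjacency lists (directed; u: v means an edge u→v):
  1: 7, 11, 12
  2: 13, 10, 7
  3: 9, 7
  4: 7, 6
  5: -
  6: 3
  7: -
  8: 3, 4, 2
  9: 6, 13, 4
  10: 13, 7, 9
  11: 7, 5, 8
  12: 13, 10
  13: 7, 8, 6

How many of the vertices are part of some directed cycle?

A vertex is on a directed cycle iff it belongs to a strongly connected component of size ≥ 2 (or has a self-loop).
The vertices on cycles are {2, 3, 4, 6, 8, 9, 10, 13} — 8 in total.

8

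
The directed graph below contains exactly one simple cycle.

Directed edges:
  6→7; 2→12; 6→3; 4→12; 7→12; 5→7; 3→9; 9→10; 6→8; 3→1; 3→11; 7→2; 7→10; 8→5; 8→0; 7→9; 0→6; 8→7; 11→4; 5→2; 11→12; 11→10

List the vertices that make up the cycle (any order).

0, 6, 8

DFS with gray/black marking from 0:
0 gray
  6 gray
    7 gray
      12 gray
      12 black
      10 gray
      10 black
      9 gray
        9→10: 10 black — skip
      9 black
      2 gray
        2→12: 12 black — skip
      2 black
    7 black
    3 gray
      1 gray
      1 black
      11 gray
        11→10: 10 black — skip
        4 gray
          4→12: 12 black — skip
        4 black
        11→12: 12 black — skip
      11 black
      3→9: 9 black — skip
    3 black
    8 gray
      8→7: 7 black — skip
      8→0: 0 is gray → back edge
Back edge closes the cycle 0 → 6 → 8 → 0; its vertices are {0, 6, 8}.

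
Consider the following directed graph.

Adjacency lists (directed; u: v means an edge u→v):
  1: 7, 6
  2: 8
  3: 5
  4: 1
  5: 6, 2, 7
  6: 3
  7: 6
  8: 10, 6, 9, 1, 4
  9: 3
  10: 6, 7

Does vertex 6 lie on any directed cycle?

Yes

6 is on a cycle iff 6 can reach itself via ≥1 edge.
6 → 3 → 5 → 6 — yes.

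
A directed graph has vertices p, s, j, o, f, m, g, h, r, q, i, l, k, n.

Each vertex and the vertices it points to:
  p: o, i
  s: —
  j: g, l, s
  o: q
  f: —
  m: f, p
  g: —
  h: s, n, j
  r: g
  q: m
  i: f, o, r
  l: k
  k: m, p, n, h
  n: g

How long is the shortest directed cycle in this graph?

4

For each vertex v, BFS finds the shortest path from v back to v.
The shortest such closed walk is k → h → j → l → k, length 4.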